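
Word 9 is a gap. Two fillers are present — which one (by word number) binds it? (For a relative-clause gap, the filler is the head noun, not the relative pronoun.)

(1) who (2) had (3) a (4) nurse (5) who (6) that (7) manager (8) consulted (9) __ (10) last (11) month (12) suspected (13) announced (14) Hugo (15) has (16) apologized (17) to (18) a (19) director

4

The marked gap is inside the relative clause, the direct object of "consulted".
Its filler is the head noun "nurse" (via "who"), at word 4.
(The other dependency links word 1 to a gap after word 12.)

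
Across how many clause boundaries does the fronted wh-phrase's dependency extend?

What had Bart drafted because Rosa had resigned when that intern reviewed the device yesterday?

"what" originates inside the matrix clause — no clause boundary is crossed.

0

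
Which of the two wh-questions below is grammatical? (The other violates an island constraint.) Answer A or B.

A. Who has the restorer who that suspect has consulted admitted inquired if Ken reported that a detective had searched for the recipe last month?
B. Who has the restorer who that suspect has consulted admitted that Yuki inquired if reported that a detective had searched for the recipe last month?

In B, the wh-phrase is extracted from inside a wh-island (introduced by "if"), which blocks movement.
In A, the extraction path crosses only that-complement boundaries, which are transparent.
So A is grammatical.

A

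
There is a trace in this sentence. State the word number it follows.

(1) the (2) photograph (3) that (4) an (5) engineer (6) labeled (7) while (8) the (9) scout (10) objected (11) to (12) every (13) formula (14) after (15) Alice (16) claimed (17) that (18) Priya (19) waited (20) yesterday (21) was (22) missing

6

The displaced element is "the photograph" (word 2).
It functions as the direct object of "labeled", so the gap sits immediately after word 6 ("labeled").
Base order: An engineer labeled the photograph while the scout objected to every formula after Alice claimed that Priya waited yesterday.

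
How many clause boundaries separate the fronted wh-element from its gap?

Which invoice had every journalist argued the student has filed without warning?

1

"which invoice" is extracted from the object of "filed".
Boundaries crossed, outermost first: [Ø] — 1 in total.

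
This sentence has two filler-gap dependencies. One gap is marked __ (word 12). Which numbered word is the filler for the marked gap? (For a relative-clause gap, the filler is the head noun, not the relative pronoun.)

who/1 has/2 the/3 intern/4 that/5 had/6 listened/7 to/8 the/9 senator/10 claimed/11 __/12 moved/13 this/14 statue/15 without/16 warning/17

1

The marked gap is the subject of "moved".
Its filler is the fronted wh-phrase "who", at word 1.
(The other dependency links word 4 to a gap after word 5.)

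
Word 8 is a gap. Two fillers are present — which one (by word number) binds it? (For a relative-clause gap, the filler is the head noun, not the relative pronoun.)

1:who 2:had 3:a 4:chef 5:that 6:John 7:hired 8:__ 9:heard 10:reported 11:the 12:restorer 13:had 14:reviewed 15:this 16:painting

4

The marked gap is inside the relative clause, the direct object of "hired".
Its filler is the head noun "chef" (via "that"), at word 4.
(The other dependency links word 1 to a gap after word 9.)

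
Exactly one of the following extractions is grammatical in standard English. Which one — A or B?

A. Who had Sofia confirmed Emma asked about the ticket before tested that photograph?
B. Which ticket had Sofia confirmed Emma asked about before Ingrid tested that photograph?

B

In A, the wh-phrase is extracted from inside an adjunct island (introduced by "before"), which blocks movement.
In B, the extraction path crosses only that-complement boundaries, which are transparent.
So B is grammatical.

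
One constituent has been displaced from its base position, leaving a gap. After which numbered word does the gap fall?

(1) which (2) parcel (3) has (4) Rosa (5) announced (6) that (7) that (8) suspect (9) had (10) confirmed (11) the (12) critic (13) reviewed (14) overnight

The displaced element is "which parcel" (word 2).
It is linked across 2 clause boundaries (that → Ø).
It functions as the direct object of "reviewed", so the gap sits immediately after word 13 ("reviewed").
Base order: Rosa has announced that that suspect had confirmed the critic reviewed which parcel overnight.

13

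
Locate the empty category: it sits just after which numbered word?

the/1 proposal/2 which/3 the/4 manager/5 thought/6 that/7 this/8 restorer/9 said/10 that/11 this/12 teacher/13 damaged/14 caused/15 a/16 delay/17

The displaced element is "the proposal" (word 2).
It is linked across 2 clause boundaries (that → that).
It functions as the direct object of "damaged", so the gap sits immediately after word 14 ("damaged").
Base order: The manager thought that this restorer said that this teacher damaged the proposal.

14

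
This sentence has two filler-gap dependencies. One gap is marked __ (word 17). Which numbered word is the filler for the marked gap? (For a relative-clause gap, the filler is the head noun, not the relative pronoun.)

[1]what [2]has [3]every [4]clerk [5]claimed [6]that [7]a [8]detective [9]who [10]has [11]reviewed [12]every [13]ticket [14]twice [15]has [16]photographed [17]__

1

The marked gap is the direct object of "photographed".
Its filler is the fronted wh-phrase "what", at word 1.
(The other dependency links word 8 to a gap after word 9.)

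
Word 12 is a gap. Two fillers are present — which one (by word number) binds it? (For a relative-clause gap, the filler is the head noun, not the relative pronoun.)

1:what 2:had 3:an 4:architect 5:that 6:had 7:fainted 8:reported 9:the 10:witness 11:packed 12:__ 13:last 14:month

1

The marked gap is the direct object of "packed".
Its filler is the fronted wh-phrase "what", at word 1.
(The other dependency links word 4 to a gap after word 5.)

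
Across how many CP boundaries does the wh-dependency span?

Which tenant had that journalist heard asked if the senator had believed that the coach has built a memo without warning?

1

"which tenant" is extracted from the subject of "asked".
Boundaries crossed, outermost first: [Ø] — 1 in total.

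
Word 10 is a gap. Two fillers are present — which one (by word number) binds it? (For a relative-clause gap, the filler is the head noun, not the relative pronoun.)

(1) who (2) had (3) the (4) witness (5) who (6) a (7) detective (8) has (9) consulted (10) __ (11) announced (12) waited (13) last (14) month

The marked gap is inside the relative clause, the direct object of "consulted".
Its filler is the head noun "witness" (via "who"), at word 4.
(The other dependency links word 1 to a gap after word 11.)

4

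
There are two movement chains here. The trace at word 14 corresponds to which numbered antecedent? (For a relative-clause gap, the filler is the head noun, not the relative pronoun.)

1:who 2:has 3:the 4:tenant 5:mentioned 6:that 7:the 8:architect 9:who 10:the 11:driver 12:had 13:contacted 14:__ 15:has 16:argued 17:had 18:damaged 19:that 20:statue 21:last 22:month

8

The marked gap is inside the relative clause, the direct object of "contacted".
Its filler is the head noun "architect" (via "who"), at word 8.
(The other dependency links word 1 to a gap after word 16.)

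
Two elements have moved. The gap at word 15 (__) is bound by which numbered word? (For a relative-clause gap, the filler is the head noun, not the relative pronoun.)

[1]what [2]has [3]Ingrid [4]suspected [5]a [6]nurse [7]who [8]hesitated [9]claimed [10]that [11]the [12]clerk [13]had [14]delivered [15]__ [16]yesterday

1

The marked gap is the direct object of "delivered".
Its filler is the fronted wh-phrase "what", at word 1.
(The other dependency links word 6 to a gap after word 7.)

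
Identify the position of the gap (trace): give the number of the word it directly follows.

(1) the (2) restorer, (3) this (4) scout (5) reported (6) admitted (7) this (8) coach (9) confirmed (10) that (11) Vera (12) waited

5

The displaced element is "the restorer" (word 2).
It is linked across 1 clause boundary (Ø).
It functions as the subject of "admitted", so the gap sits immediately after word 5 ("reported").
Base order: This scout reported that the restorer admitted this coach confirmed that Vera waited.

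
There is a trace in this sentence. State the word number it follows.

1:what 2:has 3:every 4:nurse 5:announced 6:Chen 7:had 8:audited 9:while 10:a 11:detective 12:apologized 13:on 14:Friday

The displaced element is "what" (word 1).
It is linked across 1 clause boundary (Ø).
It functions as the direct object of "audited", so the gap sits immediately after word 8 ("audited").
Base order: Every nurse has announced Chen had audited what while a detective apologized on Friday.

8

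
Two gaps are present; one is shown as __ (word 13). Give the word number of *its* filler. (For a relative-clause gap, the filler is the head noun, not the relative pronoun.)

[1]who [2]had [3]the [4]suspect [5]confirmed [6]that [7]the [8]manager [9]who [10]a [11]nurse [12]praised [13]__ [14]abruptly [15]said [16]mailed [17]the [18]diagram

The marked gap is inside the relative clause, the direct object of "praised".
Its filler is the head noun "manager" (via "who"), at word 8.
(The other dependency links word 1 to a gap after word 15.)

8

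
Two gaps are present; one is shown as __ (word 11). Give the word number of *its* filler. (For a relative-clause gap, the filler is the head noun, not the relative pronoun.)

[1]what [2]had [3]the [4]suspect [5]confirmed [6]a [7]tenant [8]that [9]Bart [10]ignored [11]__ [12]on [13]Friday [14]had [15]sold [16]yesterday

7

The marked gap is inside the relative clause, the direct object of "ignored".
Its filler is the head noun "tenant" (via "that"), at word 7.
(The other dependency links word 1 to a gap after word 15.)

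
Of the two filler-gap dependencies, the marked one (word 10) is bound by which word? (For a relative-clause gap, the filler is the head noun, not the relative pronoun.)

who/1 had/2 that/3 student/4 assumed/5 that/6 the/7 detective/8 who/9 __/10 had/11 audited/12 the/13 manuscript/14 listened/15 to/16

The marked gap is inside the relative clause, the subject of "audited".
Its filler is the head noun "detective" (via "who"), at word 8.
(The other dependency links word 1 to a gap after word 16.)

8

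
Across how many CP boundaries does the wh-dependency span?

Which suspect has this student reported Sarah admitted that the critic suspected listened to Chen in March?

3

"which suspect" is extracted from the subject of "listened".
Boundaries crossed, outermost first: [Ø], [that], [Ø] — 3 in total.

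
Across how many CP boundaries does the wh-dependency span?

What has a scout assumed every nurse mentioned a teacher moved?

2

"what" is extracted from the object of "moved".
Boundaries crossed, outermost first: [Ø], [Ø] — 2 in total.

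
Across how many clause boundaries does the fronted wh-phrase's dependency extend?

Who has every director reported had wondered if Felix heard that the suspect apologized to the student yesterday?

"who" is extracted from the subject of "wondered".
Boundaries crossed, outermost first: [Ø] — 1 in total.

1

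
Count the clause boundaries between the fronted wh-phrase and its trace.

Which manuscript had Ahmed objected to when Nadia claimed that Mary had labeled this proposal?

"which manuscript" originates inside the matrix clause — no clause boundary is crossed.

0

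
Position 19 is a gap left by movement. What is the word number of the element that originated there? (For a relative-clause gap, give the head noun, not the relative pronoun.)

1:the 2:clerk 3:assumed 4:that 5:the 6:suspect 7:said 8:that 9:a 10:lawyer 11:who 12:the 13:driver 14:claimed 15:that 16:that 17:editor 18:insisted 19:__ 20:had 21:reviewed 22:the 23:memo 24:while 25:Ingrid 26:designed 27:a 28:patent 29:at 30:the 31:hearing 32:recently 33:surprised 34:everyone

10

The gap at 19 is the subject of "reviewed", inside a relative clause.
The relative pronoun is "who" (word 11); it is bound by the head noun immediately before it.
Its filler is the head noun "lawyer", at word 10.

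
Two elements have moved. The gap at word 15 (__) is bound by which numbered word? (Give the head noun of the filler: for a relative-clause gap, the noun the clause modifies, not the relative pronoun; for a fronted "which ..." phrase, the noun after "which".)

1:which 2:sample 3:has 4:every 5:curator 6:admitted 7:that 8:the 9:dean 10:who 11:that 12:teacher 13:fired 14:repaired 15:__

2

The marked gap is the direct object of "repaired".
Its filler is the fronted wh-phrase "which sample", at word 2.
(The other dependency links word 9 to a gap after word 13.)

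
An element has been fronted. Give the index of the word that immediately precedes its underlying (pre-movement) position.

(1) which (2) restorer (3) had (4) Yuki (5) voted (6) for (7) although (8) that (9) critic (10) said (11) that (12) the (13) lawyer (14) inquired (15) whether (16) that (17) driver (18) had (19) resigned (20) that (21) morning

6

The displaced element is "which restorer" (word 2).
It functions as the object of the preposition "for" of "voted", so the gap sits immediately after word 6 ("for").
Base order: Yuki had voted for which restorer although that critic said that the lawyer inquired whether that driver had resigned that morning.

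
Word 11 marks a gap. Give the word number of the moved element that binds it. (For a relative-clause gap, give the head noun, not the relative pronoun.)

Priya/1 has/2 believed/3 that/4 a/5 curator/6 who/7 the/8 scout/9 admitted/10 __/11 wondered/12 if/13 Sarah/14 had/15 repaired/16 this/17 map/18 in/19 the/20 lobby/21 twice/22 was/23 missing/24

The gap at 11 is the subject of "wondered", inside a relative clause.
The relative pronoun is "who" (word 7); it is bound by the head noun immediately before it.
Its filler is the head noun "curator", at word 6.

6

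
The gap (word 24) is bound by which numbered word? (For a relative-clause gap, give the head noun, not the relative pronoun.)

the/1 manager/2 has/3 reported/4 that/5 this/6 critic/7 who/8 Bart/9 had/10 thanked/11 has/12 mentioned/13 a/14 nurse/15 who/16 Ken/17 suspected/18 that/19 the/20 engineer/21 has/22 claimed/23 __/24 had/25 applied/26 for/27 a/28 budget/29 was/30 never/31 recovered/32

The gap at 24 is the subject of "applied", inside a relative clause.
The relative pronoun is "who" (word 16); it is bound by the head noun immediately before it.
Its filler is the head noun "nurse", at word 15.

15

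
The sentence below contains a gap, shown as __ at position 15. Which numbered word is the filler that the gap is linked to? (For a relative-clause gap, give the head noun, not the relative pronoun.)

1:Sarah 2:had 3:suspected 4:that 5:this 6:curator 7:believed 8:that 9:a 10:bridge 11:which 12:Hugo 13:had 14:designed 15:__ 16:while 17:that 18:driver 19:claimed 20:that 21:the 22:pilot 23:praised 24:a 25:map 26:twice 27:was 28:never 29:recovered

10

The gap at 15 is the object of "designed", inside a relative clause.
The relative pronoun is "which" (word 11); it is bound by the head noun immediately before it.
Its filler is the head noun "bridge", at word 10.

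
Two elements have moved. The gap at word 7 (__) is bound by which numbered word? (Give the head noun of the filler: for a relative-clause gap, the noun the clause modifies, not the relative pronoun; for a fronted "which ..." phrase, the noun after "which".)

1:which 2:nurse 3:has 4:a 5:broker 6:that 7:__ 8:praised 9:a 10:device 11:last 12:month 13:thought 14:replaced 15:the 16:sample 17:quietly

The marked gap is inside the relative clause, the subject of "praised".
Its filler is the head noun "broker" (via "that"), at word 5.
(The other dependency links word 2 to a gap after word 13.)

5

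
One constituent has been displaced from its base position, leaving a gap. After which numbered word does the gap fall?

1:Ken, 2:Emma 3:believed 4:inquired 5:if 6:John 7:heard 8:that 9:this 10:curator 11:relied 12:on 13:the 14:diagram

3

The displaced element is "Ken" (word 1).
It is linked across 1 clause boundary (Ø).
It functions as the subject of "inquired", so the gap sits immediately after word 3 ("believed").
Base order: Emma believed that Ken inquired if John heard that this curator relied on the diagram.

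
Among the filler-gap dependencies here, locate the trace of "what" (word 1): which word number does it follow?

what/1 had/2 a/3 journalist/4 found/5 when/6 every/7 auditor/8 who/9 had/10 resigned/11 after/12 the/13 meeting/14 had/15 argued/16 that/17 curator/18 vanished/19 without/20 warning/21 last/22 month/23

5

The displaced element is "what" (word 1).
It functions as the direct object of "found", so the gap sits immediately after word 5 ("found").
Base order: A journalist had found what when every auditor who had resigned after the meeting had argued that curator vanished without warning last month.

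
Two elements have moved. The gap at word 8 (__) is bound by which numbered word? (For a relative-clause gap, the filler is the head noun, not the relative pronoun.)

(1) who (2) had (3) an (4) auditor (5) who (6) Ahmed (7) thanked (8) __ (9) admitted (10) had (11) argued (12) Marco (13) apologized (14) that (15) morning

4

The marked gap is inside the relative clause, the direct object of "thanked".
Its filler is the head noun "auditor" (via "who"), at word 4.
(The other dependency links word 1 to a gap after word 9.)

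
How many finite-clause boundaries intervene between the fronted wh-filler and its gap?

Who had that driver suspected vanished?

1

"who" is extracted from the subject of "vanished".
Boundaries crossed, outermost first: [Ø] — 1 in total.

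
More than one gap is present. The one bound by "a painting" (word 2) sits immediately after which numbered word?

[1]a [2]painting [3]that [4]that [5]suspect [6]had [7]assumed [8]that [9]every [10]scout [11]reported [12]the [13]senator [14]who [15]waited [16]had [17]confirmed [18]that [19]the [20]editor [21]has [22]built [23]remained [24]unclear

22

The displaced element is "a painting" (word 2).
It is linked across 3 clause boundaries (that → Ø → that).
It functions as the direct object of "built", so the gap sits immediately after word 22 ("built").
Base order: That suspect had assumed that every scout reported the senator who waited had confirmed that the editor has built a painting.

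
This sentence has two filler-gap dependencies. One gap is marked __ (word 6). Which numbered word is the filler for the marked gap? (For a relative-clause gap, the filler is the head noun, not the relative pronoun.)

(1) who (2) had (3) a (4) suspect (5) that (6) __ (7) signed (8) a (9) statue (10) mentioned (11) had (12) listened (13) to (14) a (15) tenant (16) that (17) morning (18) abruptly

4

The marked gap is inside the relative clause, the subject of "signed".
Its filler is the head noun "suspect" (via "that"), at word 4.
(The other dependency links word 1 to a gap after word 10.)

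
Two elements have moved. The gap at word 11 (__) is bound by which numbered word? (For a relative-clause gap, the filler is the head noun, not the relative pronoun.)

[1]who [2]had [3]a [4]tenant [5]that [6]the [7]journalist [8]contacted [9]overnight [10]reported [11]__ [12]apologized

1

The marked gap is the subject of "apologized".
Its filler is the fronted wh-phrase "who", at word 1.
(The other dependency links word 4 to a gap after word 8.)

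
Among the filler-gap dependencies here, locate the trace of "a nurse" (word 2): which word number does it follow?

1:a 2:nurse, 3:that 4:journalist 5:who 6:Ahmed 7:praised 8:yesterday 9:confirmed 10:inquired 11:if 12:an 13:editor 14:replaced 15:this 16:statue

The displaced element is "a nurse" (word 2).
It is linked across 1 clause boundary (Ø).
It functions as the subject of "inquired", so the gap sits immediately after word 9 ("confirmed").
Base order: That journalist who Ahmed praised yesterday confirmed that a nurse inquired if an editor replaced this statue.

9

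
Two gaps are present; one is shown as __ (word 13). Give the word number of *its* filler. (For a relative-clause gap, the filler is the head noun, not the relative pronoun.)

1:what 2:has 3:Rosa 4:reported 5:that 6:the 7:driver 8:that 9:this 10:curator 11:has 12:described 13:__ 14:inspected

7

The marked gap is inside the relative clause, the direct object of "described".
Its filler is the head noun "driver" (via "that"), at word 7.
(The other dependency links word 1 to a gap after word 14.)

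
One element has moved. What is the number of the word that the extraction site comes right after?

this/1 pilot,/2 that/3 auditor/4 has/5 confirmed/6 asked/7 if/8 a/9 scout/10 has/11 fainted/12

6

The displaced element is "this pilot" (word 2).
It is linked across 1 clause boundary (Ø).
It functions as the subject of "asked", so the gap sits immediately after word 6 ("confirmed").
Base order: That auditor has confirmed that this pilot asked if a scout has fainted.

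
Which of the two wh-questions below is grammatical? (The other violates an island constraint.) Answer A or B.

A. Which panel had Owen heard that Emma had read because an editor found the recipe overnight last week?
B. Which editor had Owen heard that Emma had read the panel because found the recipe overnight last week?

A

In B, the wh-phrase is extracted from inside an adjunct island (introduced by "because"), which blocks movement.
In A, the extraction path crosses only that-complement boundaries, which are transparent.
So A is grammatical.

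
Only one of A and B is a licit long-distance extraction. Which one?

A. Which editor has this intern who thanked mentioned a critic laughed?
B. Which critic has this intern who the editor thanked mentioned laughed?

B

In A, the wh-phrase is extracted from inside a complex-NP island (relative clause) (introduced by "who"), which blocks movement.
In B, the extraction path crosses only that-complement boundaries, which are transparent.
So B is grammatical.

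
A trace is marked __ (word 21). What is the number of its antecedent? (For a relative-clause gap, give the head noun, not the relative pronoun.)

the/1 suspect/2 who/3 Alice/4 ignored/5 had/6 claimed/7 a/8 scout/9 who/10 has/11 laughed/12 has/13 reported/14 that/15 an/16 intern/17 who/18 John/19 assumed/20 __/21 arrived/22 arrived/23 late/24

17

The gap at 21 is the subject of "arrived", inside a relative clause.
The relative pronoun is "who" (word 18); it is bound by the head noun immediately before it.
Its filler is the head noun "intern", at word 17.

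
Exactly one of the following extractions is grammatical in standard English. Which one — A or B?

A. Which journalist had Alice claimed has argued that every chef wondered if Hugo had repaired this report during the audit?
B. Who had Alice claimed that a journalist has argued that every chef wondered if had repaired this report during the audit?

In B, the wh-phrase is extracted from inside a wh-island (introduced by "if"), which blocks movement.
In A, the extraction path crosses only that-complement boundaries, which are transparent.
So A is grammatical.

A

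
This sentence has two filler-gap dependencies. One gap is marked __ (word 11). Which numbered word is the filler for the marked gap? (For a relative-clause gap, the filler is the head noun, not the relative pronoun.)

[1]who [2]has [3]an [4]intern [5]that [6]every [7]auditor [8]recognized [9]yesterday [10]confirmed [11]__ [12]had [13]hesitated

The marked gap is the subject of "hesitated".
Its filler is the fronted wh-phrase "who", at word 1.
(The other dependency links word 4 to a gap after word 8.)

1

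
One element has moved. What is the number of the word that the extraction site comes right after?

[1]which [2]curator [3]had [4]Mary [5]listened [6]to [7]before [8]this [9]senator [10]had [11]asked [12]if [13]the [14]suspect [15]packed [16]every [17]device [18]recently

The displaced element is "which curator" (word 2).
It functions as the object of the preposition "to" of "listened", so the gap sits immediately after word 6 ("to").
Base order: Mary had listened to which curator before this senator had asked if the suspect packed every device recently.

6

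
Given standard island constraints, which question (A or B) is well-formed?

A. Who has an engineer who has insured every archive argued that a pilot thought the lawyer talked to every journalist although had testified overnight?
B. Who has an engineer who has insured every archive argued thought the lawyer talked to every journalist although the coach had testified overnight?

B

In A, the wh-phrase is extracted from inside an adjunct island (introduced by "although"), which blocks movement.
In B, the extraction path crosses only that-complement boundaries, which are transparent.
So B is grammatical.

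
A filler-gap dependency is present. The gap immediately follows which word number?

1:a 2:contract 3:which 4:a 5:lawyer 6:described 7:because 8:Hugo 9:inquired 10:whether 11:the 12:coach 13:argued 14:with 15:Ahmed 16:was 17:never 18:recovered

6

The displaced element is "a contract" (word 2).
It functions as the direct object of "described", so the gap sits immediately after word 6 ("described").
Base order: A lawyer described a contract because Hugo inquired whether the coach argued with Ahmed.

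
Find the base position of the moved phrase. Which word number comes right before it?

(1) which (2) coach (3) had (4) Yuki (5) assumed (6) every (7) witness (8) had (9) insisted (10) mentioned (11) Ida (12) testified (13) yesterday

The displaced element is "which coach" (word 2).
It is linked across 2 clause boundaries (Ø → Ø).
It functions as the subject of "mentioned", so the gap sits immediately after word 9 ("insisted").
Base order: Yuki had assumed every witness had insisted that which coach mentioned Ida testified yesterday.

9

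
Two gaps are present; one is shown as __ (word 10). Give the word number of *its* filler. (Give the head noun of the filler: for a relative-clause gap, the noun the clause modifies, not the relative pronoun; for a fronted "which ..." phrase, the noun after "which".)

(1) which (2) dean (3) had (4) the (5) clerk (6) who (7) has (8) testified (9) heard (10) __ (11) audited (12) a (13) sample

2

The marked gap is the subject of "audited".
Its filler is the fronted wh-phrase "which dean", at word 2.
(The other dependency links word 5 to a gap after word 6.)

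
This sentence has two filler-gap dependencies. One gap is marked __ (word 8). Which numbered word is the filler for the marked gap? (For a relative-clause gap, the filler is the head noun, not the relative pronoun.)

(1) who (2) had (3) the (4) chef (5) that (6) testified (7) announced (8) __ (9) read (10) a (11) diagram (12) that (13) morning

1

The marked gap is the subject of "read".
Its filler is the fronted wh-phrase "who", at word 1.
(The other dependency links word 4 to a gap after word 5.)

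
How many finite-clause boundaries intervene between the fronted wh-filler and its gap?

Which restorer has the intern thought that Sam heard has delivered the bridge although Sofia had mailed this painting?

"which restorer" is extracted from the subject of "delivered".
Boundaries crossed, outermost first: [that], [Ø] — 2 in total.

2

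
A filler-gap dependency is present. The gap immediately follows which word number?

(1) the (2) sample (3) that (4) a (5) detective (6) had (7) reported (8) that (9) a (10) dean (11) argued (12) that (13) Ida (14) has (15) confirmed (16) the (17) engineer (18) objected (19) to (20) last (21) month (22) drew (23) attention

19

The displaced element is "the sample" (word 2).
It is linked across 3 clause boundaries (that → that → Ø).
It functions as the object of the preposition "to" of "objected", so the gap sits immediately after word 19 ("to").
Base order: A detective had reported that a dean argued that Ida has confirmed the engineer objected to the sample last month.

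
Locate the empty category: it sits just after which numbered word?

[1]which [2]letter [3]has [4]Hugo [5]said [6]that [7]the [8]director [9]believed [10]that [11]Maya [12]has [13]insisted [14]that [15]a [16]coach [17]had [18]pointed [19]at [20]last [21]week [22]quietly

The displaced element is "which letter" (word 2).
It is linked across 3 clause boundaries (that → that → that).
It functions as the object of the preposition "at" of "pointed", so the gap sits immediately after word 19 ("at").
Base order: Hugo has said that the director believed that Maya has insisted that a coach had pointed at which letter last week quietly.

19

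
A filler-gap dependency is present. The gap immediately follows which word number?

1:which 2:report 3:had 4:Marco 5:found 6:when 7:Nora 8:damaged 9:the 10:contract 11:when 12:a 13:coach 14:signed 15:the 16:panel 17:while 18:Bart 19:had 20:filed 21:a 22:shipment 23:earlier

The displaced element is "which report" (word 2).
It functions as the direct object of "found", so the gap sits immediately after word 5 ("found").
Base order: Marco had found which report when Nora damaged the contract when a coach signed the panel while Bart had filed a shipment earlier.

5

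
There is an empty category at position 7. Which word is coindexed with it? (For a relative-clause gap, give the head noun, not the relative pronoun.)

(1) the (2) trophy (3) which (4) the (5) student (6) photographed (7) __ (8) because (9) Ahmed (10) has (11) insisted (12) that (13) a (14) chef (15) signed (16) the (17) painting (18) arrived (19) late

2

The gap at 7 is the object of "photographed", inside a relative clause.
The relative pronoun is "which" (word 3); it is bound by the head noun immediately before it.
Its filler is the head noun "trophy", at word 2.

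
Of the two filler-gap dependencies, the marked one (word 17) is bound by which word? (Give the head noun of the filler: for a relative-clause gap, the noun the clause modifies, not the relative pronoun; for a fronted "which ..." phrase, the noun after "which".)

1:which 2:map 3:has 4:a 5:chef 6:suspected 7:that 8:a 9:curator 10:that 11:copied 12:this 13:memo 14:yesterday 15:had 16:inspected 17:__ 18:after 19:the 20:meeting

The marked gap is the direct object of "inspected".
Its filler is the fronted wh-phrase "which map", at word 2.
(The other dependency links word 9 to a gap after word 10.)

2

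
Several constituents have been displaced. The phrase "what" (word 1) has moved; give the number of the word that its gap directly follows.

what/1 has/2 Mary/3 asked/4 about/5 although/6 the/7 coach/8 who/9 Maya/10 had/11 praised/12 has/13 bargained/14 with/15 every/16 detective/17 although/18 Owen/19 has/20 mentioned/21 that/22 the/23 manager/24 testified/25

5

The displaced element is "what" (word 1).
It functions as the object of the preposition "about" of "asked", so the gap sits immediately after word 5 ("about").
Base order: Mary has asked about what although the coach who Maya had praised has bargained with every detective although Owen has mentioned that the manager testified.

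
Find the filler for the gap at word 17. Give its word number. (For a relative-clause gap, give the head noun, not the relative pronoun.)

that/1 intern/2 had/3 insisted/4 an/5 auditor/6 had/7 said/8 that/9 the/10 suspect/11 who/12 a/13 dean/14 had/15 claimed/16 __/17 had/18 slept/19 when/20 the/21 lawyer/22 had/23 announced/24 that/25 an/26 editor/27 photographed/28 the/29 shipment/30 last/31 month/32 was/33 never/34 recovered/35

11

The gap at 17 is the subject of "slept", inside a relative clause.
The relative pronoun is "who" (word 12); it is bound by the head noun immediately before it.
Its filler is the head noun "suspect", at word 11.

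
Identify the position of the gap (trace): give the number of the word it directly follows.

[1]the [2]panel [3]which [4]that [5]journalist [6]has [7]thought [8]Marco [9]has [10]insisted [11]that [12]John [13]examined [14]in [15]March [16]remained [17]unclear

13

The displaced element is "the panel" (word 2).
It is linked across 2 clause boundaries (Ø → that).
It functions as the direct object of "examined", so the gap sits immediately after word 13 ("examined").
Base order: That journalist has thought Marco has insisted that John examined the panel in March.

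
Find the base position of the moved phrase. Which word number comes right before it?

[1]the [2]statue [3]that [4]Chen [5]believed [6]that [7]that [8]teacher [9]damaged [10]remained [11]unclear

9

The displaced element is "the statue" (word 2).
It is linked across 1 clause boundary (that).
It functions as the direct object of "damaged", so the gap sits immediately after word 9 ("damaged").
Base order: Chen believed that that teacher damaged the statue.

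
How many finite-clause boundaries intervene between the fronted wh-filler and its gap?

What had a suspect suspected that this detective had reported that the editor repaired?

2

"what" is extracted from the object of "repaired".
Boundaries crossed, outermost first: [that], [that] — 2 in total.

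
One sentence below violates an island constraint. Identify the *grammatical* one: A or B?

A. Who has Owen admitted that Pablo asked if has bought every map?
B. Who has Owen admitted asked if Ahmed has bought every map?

In A, the wh-phrase is extracted from inside a wh-island (introduced by "if"), which blocks movement.
In B, the extraction path crosses only that-complement boundaries, which are transparent.
So B is grammatical.

B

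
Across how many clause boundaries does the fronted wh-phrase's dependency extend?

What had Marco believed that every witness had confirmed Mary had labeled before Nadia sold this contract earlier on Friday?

2

"what" is extracted from the object of "labeled".
Boundaries crossed, outermost first: [that], [Ø] — 2 in total.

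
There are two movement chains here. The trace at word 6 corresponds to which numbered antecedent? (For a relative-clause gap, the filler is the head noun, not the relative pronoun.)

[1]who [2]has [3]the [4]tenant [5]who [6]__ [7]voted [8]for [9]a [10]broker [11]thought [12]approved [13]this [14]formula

4

The marked gap is inside the relative clause, the subject of "voted".
Its filler is the head noun "tenant" (via "who"), at word 4.
(The other dependency links word 1 to a gap after word 11.)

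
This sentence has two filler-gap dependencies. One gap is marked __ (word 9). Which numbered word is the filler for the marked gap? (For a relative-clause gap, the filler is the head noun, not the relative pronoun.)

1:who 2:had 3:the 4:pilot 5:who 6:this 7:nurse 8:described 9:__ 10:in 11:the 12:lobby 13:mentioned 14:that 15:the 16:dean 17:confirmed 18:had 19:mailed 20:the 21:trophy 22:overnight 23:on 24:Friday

The marked gap is inside the relative clause, the direct object of "described".
Its filler is the head noun "pilot" (via "who"), at word 4.
(The other dependency links word 1 to a gap after word 17.)

4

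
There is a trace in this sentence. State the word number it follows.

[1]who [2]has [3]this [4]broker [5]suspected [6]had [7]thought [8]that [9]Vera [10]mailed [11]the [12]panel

The displaced element is "who" (word 1).
It is linked across 1 clause boundary (Ø).
It functions as the subject of "thought", so the gap sits immediately after word 5 ("suspected").
Base order: This broker has suspected that who had thought that Vera mailed the panel.

5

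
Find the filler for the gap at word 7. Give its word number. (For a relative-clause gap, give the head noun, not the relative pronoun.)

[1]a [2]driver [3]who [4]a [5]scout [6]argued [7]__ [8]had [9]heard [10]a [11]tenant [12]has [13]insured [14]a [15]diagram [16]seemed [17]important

2

The gap at 7 is the subject of "heard", inside a relative clause.
The relative pronoun is "who" (word 3); it is bound by the head noun immediately before it.
Its filler is the head noun "driver", at word 2.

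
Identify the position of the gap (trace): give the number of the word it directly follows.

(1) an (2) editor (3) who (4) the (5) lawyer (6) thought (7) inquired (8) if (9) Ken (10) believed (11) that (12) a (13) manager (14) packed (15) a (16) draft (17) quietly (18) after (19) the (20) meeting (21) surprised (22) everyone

The displaced element is "an editor" (word 2).
It is linked across 1 clause boundary (Ø).
It functions as the subject of "inquired", so the gap sits immediately after word 6 ("thought").
Base order: The lawyer thought an editor inquired if Ken believed that a manager packed a draft quietly after the meeting.

6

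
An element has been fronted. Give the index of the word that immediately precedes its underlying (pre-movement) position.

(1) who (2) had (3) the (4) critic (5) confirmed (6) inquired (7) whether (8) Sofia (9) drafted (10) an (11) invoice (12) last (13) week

The displaced element is "who" (word 1).
It is linked across 1 clause boundary (Ø).
It functions as the subject of "inquired", so the gap sits immediately after word 5 ("confirmed").
Base order: The critic had confirmed that who inquired whether Sofia drafted an invoice last week.

5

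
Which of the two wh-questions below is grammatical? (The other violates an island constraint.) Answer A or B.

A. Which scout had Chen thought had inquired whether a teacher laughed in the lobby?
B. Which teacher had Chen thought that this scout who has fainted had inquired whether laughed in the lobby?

A

In B, the wh-phrase is extracted from inside a wh-island (introduced by "whether"), which blocks movement.
In A, the extraction path crosses only that-complement boundaries, which are transparent.
So A is grammatical.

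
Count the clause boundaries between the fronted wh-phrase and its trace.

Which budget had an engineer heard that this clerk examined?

"which budget" is extracted from the object of "examined".
Boundaries crossed, outermost first: [that] — 1 in total.

1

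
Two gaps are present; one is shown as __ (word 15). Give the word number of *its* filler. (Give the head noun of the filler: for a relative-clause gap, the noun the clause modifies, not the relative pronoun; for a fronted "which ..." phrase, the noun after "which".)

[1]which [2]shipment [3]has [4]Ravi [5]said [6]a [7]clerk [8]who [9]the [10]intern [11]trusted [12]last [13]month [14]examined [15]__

The marked gap is the direct object of "examined".
Its filler is the fronted wh-phrase "which shipment", at word 2.
(The other dependency links word 7 to a gap after word 11.)

2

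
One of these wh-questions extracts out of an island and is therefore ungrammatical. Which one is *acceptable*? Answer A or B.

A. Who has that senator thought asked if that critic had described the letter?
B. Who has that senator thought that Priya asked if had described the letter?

A

In B, the wh-phrase is extracted from inside a wh-island (introduced by "if"), which blocks movement.
In A, the extraction path crosses only that-complement boundaries, which are transparent.
So A is grammatical.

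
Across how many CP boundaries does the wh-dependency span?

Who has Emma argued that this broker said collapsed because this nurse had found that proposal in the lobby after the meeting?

2

"who" is extracted from the subject of "collapsed".
Boundaries crossed, outermost first: [that], [Ø] — 2 in total.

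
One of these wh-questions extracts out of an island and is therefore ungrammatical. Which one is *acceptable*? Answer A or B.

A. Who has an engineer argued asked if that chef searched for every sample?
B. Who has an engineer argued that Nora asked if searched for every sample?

In B, the wh-phrase is extracted from inside a wh-island (introduced by "if"), which blocks movement.
In A, the extraction path crosses only that-complement boundaries, which are transparent.
So A is grammatical.

A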